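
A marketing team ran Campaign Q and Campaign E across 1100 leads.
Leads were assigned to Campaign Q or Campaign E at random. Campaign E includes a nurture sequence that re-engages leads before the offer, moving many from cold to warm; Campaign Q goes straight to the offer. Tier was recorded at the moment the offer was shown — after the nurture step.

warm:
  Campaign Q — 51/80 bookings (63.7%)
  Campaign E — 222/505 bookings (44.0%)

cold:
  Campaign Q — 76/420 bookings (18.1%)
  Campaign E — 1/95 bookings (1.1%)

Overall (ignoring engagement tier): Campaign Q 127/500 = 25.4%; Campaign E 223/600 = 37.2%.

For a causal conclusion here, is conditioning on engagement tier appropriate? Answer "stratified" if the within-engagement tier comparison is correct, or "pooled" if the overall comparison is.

pooled

Engagement tier is recorded after the campaign and is itself shifted by it — it sits on the causal path from campaign to outcome. Conditioning on a mediator would strip out part of the effect we want; the pooled comparison gives the total causal effect.
Pooled: Campaign Q 25.4% vs Campaign E 37.2%; Campaign E is higher overall.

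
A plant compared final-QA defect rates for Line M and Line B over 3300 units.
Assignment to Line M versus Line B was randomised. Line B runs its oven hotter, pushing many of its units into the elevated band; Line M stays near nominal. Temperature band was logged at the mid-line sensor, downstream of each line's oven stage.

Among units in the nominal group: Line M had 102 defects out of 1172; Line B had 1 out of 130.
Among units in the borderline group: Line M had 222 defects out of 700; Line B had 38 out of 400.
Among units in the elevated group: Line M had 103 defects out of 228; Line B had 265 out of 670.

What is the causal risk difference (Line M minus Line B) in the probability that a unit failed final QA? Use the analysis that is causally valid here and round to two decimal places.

-0.05

The stratified and pooled comparisons disagree (Line B wins within each in-process temperature band; Line M wins overall), so the answer turns on the causal role of in-process temperature band.
In-process temperature band is recorded after the line and is itself shifted by it — it sits on the causal path from line to outcome. Conditioning on a mediator would strip out part of the effect we want; the pooled comparison gives the total causal effect.
The causal difference is the pooled difference: 0.203 − 0.253 = -0.050.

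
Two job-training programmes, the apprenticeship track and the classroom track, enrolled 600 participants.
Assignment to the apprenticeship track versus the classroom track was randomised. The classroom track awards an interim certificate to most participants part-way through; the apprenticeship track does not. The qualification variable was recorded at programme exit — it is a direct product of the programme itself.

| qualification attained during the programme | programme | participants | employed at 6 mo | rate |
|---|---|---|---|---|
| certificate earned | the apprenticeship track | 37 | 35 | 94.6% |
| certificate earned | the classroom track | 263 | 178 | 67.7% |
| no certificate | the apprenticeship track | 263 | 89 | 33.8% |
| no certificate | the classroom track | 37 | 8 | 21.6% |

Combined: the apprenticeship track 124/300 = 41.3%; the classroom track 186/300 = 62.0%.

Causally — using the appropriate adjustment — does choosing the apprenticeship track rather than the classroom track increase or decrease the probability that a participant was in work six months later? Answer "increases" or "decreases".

decreases

Stratifying would compare programmes among participants the programmes themselves sorted into qualification attained during the programme groups — a form of selection on an intermediate. The unconditioned pooled rates give the total causal effect.
Pooled: the apprenticeship track 41.3% vs the classroom track 62.0%; the classroom track is higher overall.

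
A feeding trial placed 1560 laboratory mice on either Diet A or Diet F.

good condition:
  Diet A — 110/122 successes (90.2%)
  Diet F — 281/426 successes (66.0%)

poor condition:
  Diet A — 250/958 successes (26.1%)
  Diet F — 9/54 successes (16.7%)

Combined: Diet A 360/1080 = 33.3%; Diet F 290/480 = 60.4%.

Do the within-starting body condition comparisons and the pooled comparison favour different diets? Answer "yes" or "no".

Within each starting body condition level (good condition 90.2% vs 66.0%; poor condition 26.1% vs 16.7%), Diet A has the higher rate every time. Pooled: 33.3% vs 60.4% — Diet F has the higher rate overall. The two comparisons disagree.

yes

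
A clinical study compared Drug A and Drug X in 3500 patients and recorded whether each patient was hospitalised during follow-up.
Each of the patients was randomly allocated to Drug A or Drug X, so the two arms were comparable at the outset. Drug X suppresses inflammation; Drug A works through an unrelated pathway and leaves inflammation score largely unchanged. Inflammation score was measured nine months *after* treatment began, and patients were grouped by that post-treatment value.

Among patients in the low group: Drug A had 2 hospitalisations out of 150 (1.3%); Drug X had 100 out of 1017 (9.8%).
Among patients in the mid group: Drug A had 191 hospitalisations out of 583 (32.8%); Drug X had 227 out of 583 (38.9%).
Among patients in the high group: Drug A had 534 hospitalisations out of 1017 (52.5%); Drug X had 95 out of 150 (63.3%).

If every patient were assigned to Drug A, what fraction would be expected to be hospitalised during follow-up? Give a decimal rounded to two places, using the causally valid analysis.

Inflammation score lies on the pathway drug → inflammation score → outcome, so adjusting for it blocks the indirect effect. For the total causal effect of drug, use the unadjusted pooled rates.
So P(outcome | do(Drug A)) is just the pooled rate for Drug A: 727/1750 = 0.415.

0.42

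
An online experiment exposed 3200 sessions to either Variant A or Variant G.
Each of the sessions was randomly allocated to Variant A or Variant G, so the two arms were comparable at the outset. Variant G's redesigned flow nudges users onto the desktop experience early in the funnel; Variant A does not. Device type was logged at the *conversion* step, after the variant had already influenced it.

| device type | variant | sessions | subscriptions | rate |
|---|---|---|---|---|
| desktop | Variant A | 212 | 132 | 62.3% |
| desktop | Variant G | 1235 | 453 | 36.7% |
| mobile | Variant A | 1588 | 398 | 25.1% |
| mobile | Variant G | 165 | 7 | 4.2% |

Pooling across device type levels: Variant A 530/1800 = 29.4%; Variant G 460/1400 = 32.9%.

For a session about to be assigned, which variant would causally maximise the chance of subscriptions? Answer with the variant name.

Variant G

Because the variant influences device type, device type is a post-treatment mediator, not a confounder. Stratifying on it would bias the estimate; the causal effect is the crude pooled difference.
Pooled: Variant A 29.4% vs Variant G 32.9%; Variant G is higher overall.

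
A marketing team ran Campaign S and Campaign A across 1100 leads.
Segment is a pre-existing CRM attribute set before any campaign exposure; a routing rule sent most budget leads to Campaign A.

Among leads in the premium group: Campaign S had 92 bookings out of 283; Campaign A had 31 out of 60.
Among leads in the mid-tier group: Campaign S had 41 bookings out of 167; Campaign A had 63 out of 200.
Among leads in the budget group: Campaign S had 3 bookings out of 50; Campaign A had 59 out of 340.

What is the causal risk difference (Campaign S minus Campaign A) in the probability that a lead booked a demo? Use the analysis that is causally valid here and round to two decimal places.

Customer segment satisfies the back-door criterion: it is not a descendant of the campaign, and it blocks the spurious path from campaign to outcome. Adjusting for it (i.e., using the within-customer segment rates) gives the causal effect.
Adjusting over the population distribution of customer segment: 0.312·(0.325−0.517) + 0.334·(0.246−0.315) + 0.355·(0.060−0.174) = -0.123.

-0.12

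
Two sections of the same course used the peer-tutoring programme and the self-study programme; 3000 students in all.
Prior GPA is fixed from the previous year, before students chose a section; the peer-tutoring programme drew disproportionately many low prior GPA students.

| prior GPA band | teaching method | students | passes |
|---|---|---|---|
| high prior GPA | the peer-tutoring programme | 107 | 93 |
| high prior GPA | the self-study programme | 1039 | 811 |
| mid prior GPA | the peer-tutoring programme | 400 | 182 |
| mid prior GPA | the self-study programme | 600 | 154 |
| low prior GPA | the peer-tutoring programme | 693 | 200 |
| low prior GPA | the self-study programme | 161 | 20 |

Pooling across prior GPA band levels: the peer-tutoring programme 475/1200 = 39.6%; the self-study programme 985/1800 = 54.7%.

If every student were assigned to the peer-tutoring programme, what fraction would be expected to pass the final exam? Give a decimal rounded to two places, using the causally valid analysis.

0.57

Within every prior GPA band level the peer-tutoring programme has the higher rate, yet pooled the self-study programme does — Simpson's reversal.
Prior GPA band satisfies the back-door criterion: it is not a descendant of the teaching method, and it blocks the spurious path from teaching method to outcome. Adjusting for it (i.e., using the within-prior GPA band rates) gives the causal effect.
Standardising the peer-tutoring programme to the population prior GPA band mix: 0.382·93/107 + 0.333·182/400 + 0.285·200/693 = 0.566.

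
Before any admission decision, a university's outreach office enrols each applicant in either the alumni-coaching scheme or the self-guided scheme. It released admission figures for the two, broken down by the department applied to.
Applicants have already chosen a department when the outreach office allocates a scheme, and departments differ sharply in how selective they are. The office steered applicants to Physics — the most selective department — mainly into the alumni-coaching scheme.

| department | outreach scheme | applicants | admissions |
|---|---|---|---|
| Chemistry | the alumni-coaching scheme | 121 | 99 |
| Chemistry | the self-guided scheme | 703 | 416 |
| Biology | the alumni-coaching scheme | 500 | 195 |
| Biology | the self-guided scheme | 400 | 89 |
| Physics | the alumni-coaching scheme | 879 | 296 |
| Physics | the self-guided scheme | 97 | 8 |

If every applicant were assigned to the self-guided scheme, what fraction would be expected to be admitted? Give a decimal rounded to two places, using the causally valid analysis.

0.28

Within every department level the alumni-coaching scheme has the higher rate, yet pooled the self-guided scheme does — Simpson's reversal.
Department is set before the outreach scheme has any effect — it is not caused by the outreach scheme — and it independently drives the outcome. That makes it a confounder, so the causal comparison is within department levels.
Standardising the self-guided scheme to the population department mix: 0.305·416/703 + 0.333·89/400 + 0.361·8/97 = 0.285.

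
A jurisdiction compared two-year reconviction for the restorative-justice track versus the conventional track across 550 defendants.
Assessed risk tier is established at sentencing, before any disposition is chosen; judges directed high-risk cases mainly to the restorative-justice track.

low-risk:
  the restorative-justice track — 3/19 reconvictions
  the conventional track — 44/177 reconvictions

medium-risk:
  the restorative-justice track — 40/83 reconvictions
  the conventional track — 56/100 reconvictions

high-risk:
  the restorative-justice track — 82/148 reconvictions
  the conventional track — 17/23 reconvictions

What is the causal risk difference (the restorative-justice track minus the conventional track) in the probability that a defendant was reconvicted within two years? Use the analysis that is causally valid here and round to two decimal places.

-0.12

Assessed risk tier differs across dispositions for reasons unrelated to any effect of the disposition itself, and it separately predicts the outcome — a classic confounder. We must compare within assessed risk tier levels.
Adjusting over the population distribution of assessed risk tier: 0.356·(0.158−0.249) + 0.333·(0.482−0.560) + 0.311·(0.554−0.739) = -0.116.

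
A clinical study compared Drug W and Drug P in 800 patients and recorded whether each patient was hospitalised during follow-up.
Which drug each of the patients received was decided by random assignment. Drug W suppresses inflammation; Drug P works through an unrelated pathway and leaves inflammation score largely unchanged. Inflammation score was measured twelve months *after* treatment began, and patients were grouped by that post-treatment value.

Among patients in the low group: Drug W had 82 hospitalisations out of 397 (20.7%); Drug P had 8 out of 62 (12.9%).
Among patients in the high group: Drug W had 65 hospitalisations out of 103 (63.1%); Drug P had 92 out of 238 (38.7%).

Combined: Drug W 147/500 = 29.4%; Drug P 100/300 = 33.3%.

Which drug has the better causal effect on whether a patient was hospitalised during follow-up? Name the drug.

The distribution of inflammation score is itself part of what the drug does — it is an intermediate outcome. Holding it fixed would remove that part of the effect; the total effect is the pooled difference.
Pooled: Drug W 29.4% vs Drug P 33.3%; Drug W is lower overall.

Drug W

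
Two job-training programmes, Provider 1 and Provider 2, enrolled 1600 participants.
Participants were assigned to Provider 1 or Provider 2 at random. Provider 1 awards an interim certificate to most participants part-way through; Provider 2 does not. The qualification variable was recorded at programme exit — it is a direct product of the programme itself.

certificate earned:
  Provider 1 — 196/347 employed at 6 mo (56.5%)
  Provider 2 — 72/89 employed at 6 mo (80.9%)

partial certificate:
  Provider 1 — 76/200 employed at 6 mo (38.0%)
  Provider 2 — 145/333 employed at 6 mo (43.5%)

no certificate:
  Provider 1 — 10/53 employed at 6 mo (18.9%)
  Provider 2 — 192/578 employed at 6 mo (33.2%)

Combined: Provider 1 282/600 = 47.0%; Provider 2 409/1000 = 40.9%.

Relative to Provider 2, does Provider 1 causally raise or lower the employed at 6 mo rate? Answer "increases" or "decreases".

increases

The qualification attained during the programme-specific comparison favours Provider 2 throughout, but the pooled figures favour Provider 1. The question is whether to condition on qualification attained during the programme.
Qualification attained during the programme here is a post-treatment variable shaped by the programme; conditioning on it would introduce bias rather than remove it. The overall comparison is the causal one.
Pooled: Provider 1 47.0% vs Provider 2 40.9%; Provider 1 is higher overall.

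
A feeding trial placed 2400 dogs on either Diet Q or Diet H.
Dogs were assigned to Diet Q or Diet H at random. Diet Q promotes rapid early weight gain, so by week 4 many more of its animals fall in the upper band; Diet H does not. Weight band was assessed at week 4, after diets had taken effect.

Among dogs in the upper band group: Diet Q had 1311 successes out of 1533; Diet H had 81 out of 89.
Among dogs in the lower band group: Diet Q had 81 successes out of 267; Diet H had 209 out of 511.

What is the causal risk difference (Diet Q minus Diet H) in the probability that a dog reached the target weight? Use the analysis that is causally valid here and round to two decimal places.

+0.29

The distribution of week-4 weight band is itself part of what the diet does — it is an intermediate outcome. Holding it fixed would remove that part of the effect; the total effect is the pooled difference.
The causal difference is the pooled difference: 0.773 − 0.483 = +0.290.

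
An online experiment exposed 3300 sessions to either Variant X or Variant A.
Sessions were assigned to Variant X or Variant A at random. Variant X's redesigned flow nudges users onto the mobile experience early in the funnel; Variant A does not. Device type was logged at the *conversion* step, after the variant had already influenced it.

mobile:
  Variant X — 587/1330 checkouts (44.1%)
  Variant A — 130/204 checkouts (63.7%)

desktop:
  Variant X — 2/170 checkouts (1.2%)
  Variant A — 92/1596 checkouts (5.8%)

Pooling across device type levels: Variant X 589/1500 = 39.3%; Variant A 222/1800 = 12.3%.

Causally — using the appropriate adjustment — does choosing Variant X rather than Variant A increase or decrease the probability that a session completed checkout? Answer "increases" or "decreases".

The stratified and pooled comparisons disagree (Variant A wins within each device type; Variant X wins overall), so the answer turns on the causal role of device type.
Device type is downstream of the variant. One should not condition on a consequence of treatment, so the overall rates are the right comparison.
Pooled: Variant X 39.3% vs Variant A 12.3%; Variant X is higher overall.

increases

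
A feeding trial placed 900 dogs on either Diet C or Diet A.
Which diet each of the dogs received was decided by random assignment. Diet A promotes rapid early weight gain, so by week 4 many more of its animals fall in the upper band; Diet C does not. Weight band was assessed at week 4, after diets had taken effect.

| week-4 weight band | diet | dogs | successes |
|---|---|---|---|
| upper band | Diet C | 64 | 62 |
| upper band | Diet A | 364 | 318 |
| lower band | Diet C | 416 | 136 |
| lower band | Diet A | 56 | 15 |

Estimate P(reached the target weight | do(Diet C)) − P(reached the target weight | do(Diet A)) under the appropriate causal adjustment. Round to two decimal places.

Because the diet influences week-4 weight band, week-4 weight band is a post-treatment mediator, not a confounder. Stratifying on it would bias the estimate; the causal effect is the crude pooled difference.
The causal difference is the pooled difference: 0.412 − 0.793 = -0.380.

-0.38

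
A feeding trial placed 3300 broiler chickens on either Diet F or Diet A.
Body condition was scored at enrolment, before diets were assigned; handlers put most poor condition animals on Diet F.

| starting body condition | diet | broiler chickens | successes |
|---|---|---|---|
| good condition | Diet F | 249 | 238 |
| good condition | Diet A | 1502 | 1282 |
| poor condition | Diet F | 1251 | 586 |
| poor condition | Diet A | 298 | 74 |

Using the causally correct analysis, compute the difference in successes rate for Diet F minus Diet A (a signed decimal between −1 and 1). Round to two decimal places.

Since starting body condition is a pre-existing factor (not a product of the diet) and it affects the outcome on its own, it is a confounder. The stratified rates, not the pooled rate, identify the causal effect.
Adjusting over the population distribution of starting body condition: 0.531·(0.956−0.854) + 0.469·(0.468−0.248) = +0.158.

+0.16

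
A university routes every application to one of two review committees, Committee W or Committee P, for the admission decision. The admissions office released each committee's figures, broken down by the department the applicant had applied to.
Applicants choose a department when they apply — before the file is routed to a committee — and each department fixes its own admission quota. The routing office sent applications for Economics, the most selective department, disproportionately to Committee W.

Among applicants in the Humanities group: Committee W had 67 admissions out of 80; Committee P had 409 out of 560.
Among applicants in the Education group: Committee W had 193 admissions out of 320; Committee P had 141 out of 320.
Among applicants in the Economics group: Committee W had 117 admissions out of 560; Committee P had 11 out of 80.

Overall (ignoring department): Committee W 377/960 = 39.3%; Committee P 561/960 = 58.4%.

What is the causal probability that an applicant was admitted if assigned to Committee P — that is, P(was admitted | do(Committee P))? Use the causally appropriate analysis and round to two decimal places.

Here department is a common cause — it drives both which review committee a case falls under and the outcome. The crude comparison mixes populations; the stratum-specific rates are the causally relevant ones.
Standardising Committee P to the population department mix: 0.333·409/560 + 0.333·141/320 + 0.333·11/80 = 0.436.

0.44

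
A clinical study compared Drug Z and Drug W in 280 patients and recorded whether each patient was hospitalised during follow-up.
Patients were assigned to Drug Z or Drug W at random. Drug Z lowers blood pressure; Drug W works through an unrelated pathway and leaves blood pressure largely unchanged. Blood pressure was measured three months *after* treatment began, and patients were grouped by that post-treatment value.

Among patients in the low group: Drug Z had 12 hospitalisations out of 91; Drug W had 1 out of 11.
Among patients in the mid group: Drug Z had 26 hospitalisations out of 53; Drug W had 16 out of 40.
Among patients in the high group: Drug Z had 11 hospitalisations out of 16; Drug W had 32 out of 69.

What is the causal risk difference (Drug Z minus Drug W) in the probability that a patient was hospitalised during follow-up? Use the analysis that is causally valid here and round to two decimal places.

The blood pressure-specific comparison favours Drug W throughout, but the pooled figures favour Drug Z. The question is whether to condition on blood pressure.
Blood pressure lies on the pathway drug → blood pressure → outcome, so adjusting for it blocks the indirect effect. For the total causal effect of drug, use the unadjusted pooled rates.
The causal difference is the pooled difference: 0.306 − 0.408 = -0.102.

-0.10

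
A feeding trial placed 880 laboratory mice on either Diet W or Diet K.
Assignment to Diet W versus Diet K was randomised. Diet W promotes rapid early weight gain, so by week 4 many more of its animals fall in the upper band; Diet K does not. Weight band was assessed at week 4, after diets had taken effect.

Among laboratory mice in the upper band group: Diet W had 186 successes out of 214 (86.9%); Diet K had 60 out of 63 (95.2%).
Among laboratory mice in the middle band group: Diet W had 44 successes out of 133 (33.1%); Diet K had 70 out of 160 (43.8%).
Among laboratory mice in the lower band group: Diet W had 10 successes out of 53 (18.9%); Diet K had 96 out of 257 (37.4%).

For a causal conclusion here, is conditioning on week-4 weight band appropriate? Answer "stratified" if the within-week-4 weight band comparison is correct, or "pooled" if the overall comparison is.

Because the diet influences week-4 weight band, week-4 weight band is a post-treatment mediator, not a confounder. Stratifying on it would bias the estimate; the causal effect is the crude pooled difference.
Pooled: Diet W 60.0% vs Diet K 47.1%; Diet W is higher overall.

pooled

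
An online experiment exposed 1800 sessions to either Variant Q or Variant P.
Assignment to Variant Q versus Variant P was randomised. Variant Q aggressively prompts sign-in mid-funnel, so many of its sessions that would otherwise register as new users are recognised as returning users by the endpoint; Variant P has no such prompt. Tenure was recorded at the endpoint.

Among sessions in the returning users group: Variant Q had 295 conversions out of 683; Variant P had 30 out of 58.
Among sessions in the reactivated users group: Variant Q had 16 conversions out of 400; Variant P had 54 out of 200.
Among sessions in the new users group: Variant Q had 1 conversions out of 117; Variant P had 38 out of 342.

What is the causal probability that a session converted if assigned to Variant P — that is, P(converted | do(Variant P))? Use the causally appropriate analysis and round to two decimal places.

Within every user tenure level Variant P has the higher rate, yet pooled Variant Q does — Simpson's reversal.
Stratifying would compare variants among sessions the variants themselves sorted into user tenure groups — a form of selection on an intermediate. The unconditioned pooled rates give the total causal effect.
So P(outcome | do(Variant P)) is just the pooled rate for Variant P: 122/600 = 0.203.

0.20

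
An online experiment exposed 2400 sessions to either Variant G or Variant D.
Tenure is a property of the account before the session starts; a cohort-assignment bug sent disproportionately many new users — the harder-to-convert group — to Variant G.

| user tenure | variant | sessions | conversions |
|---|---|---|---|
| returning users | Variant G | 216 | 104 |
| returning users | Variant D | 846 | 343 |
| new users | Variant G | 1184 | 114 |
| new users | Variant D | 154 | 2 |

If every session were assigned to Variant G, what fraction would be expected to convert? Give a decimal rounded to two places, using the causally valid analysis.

User tenure differs across variants for reasons unrelated to any effect of the variant itself, and it separately predicts the outcome — a classic confounder. We must compare within user tenure levels.
Standardising Variant G to the population user tenure mix: 0.443·104/216 + 0.557·114/1184 = 0.267.

0.27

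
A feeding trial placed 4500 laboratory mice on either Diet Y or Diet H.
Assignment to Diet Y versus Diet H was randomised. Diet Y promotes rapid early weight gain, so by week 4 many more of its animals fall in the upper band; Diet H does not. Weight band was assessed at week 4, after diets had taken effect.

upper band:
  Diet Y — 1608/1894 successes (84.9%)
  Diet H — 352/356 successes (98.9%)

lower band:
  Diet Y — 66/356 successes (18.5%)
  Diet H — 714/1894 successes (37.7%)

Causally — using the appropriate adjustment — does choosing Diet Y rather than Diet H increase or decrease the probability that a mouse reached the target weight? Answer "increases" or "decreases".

Week-4 weight band lies on the pathway diet → week-4 weight band → outcome, so adjusting for it blocks the indirect effect. For the total causal effect of diet, use the unadjusted pooled rates.
Pooled: Diet Y 74.4% vs Diet H 47.4%; Diet Y is higher overall.

increases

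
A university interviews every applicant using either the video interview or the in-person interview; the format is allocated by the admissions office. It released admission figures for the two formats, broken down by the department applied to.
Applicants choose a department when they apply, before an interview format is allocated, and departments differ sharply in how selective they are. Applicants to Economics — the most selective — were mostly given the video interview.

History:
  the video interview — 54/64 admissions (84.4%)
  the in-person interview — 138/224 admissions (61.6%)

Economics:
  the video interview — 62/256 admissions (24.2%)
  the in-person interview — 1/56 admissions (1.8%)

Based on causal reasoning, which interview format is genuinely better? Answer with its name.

the video interview

The imbalance in department arose from how applicants were allocated, not from anything the interview format did; and department independently affects the outcome. The pooled gap is confounded — condition on department.
Within each level — History: 84.4% vs 61.6%; Economics: 24.2% vs 1.8% — the video interview is higher every time.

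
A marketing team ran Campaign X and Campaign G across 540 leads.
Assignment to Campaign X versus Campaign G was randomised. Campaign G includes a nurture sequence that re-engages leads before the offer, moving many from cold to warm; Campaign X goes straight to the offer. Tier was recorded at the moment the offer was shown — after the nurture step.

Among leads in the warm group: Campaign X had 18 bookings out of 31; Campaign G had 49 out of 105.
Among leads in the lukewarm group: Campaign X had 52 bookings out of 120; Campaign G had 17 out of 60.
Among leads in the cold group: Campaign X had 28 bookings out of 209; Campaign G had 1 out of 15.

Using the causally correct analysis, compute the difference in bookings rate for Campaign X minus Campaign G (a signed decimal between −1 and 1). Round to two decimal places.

-0.10

Engagement tier lies on the pathway campaign → engagement tier → outcome, so adjusting for it blocks the indirect effect. For the total causal effect of campaign, use the unadjusted pooled rates.
The causal difference is the pooled difference: 0.272 − 0.372 = -0.100.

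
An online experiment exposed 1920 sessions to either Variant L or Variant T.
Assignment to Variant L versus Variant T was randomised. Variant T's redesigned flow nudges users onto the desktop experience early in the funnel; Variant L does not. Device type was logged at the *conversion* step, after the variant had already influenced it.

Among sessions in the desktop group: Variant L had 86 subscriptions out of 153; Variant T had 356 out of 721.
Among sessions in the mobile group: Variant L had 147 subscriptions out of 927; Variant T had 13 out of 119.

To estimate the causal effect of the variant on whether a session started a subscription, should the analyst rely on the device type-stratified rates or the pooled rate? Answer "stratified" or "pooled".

The distribution of device type is itself part of what the variant does — it is an intermediate outcome. Holding it fixed would remove that part of the effect; the total effect is the pooled difference.
Pooled: Variant L 21.6% vs Variant T 43.9%; Variant T is higher overall.

pooled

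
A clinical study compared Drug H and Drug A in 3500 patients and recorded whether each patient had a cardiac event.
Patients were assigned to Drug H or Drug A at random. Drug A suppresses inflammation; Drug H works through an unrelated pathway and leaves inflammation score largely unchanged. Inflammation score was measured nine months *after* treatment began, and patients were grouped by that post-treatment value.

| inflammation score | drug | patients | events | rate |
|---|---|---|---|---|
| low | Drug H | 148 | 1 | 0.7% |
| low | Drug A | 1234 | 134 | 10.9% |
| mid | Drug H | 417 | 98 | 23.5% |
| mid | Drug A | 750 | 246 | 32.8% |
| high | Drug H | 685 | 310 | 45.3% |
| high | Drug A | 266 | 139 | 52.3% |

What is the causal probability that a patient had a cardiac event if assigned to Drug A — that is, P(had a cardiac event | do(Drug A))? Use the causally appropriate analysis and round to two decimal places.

0.23

Inflammation score is recorded after the drug and is itself shifted by it — it sits on the causal path from drug to outcome. Conditioning on a mediator would strip out part of the effect we want; the pooled comparison gives the total causal effect.
So P(outcome | do(Drug A)) is just the pooled rate for Drug A: 519/2250 = 0.231.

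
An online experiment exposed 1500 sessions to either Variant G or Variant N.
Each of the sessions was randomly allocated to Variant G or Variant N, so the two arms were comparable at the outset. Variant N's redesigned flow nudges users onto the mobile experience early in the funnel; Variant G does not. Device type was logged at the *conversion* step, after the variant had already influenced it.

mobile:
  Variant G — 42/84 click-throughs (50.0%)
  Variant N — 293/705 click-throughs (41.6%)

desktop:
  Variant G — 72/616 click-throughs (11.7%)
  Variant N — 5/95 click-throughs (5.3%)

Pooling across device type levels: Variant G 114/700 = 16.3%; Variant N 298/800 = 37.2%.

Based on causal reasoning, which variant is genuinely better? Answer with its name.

Within every device type level Variant G has the higher rate, yet pooled Variant N does — Simpson's reversal.
Device type is recorded after the variant and is itself shifted by it — it sits on the causal path from variant to outcome. Conditioning on a mediator would strip out part of the effect we want; the pooled comparison gives the total causal effect.
Pooled: Variant G 16.3% vs Variant N 37.2%; Variant N is higher overall.

Variant N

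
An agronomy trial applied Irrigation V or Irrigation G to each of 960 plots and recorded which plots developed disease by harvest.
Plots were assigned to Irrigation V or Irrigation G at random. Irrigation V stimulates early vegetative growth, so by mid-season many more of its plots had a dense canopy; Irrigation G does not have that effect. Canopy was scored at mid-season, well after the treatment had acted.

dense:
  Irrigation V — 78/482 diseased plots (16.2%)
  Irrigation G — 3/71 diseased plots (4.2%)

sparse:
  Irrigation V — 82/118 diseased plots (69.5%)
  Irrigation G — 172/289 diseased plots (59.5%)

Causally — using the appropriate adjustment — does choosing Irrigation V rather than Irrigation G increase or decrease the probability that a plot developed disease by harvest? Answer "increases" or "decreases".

Irrigation G is lower inside every mid-season canopy stratum but Irrigation V is lower in aggregate. Whether to stratify depends on how mid-season canopy relates to the irrigation.
Mid-season canopy is recorded after the irrigation and is itself shifted by it — it sits on the causal path from irrigation to outcome. Conditioning on a mediator would strip out part of the effect we want; the pooled comparison gives the total causal effect.
Pooled: Irrigation V 26.7% vs Irrigation G 48.6%; Irrigation V is lower overall.

decreases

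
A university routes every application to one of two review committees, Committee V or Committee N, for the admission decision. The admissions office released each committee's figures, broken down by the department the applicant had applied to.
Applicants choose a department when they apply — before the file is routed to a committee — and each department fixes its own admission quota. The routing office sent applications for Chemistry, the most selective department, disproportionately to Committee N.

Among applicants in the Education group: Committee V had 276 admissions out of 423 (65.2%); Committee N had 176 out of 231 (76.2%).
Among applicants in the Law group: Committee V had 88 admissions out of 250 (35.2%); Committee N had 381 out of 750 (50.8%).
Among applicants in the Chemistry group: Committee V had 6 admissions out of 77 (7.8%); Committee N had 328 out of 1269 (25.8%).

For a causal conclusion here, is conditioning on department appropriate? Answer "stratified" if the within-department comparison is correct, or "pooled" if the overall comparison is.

The department-specific comparison favours Committee N throughout, but the pooled figures favour Committee V. The question is whether to condition on department.
Department is set before the review committee has any effect — it is not caused by the review committee — and it independently drives the outcome. That makes it a confounder, so the causal comparison is within department levels.
Within each level — Education: 65.2% vs 76.2%; Law: 35.2% vs 50.8%; Chemistry: 7.8% vs 25.8% — Committee N is higher every time.

stratified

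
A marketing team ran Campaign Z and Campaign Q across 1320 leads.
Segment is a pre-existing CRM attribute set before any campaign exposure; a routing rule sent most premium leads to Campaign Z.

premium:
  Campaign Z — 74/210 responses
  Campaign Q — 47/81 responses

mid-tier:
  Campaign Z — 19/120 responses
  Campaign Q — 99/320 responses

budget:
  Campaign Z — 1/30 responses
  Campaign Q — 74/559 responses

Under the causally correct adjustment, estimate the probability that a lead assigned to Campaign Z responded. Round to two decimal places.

Campaign Q is higher inside every customer segment stratum but Campaign Z is higher in aggregate. Whether to stratify depends on how customer segment relates to the campaign.
Customer segment differs across campaigns for reasons unrelated to any effect of the campaign itself, and it separately predicts the outcome — a classic confounder. We must compare within customer segment levels.
Standardising Campaign Z to the population customer segment mix: 0.220·74/210 + 0.333·19/120 + 0.446·1/30 = 0.145.

0.15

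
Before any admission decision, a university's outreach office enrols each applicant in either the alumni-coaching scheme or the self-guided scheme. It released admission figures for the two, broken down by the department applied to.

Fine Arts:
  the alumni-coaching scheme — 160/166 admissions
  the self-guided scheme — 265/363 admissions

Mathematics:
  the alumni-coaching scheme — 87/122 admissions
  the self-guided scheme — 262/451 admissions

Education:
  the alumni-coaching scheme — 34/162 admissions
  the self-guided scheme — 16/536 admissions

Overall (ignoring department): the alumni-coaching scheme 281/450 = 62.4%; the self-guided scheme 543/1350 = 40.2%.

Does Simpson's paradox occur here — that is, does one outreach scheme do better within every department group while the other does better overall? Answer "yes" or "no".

no

Within each department level (Fine Arts 96.4% vs 73.0%; Mathematics 71.3% vs 58.1%; Education 21.0% vs 3.0%), the alumni-coaching scheme has the higher rate every time. Pooled: 62.4% vs 40.2% — the alumni-coaching scheme has the higher rate overall. They agree.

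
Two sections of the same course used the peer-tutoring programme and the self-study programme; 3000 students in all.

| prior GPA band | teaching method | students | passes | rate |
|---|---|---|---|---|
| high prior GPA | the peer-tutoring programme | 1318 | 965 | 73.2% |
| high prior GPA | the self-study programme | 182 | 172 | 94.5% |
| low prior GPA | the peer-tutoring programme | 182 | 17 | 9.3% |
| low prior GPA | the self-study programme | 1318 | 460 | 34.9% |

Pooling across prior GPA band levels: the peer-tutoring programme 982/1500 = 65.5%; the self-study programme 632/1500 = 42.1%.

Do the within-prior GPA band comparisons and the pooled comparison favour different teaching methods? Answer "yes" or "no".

yes

Within each prior GPA band level (high prior GPA 73.2% vs 94.5%; low prior GPA 9.3% vs 34.9%), the self-study programme has the higher rate every time. Pooled: 65.5% vs 42.1% — the peer-tutoring programme has the higher rate overall. The two comparisons disagree.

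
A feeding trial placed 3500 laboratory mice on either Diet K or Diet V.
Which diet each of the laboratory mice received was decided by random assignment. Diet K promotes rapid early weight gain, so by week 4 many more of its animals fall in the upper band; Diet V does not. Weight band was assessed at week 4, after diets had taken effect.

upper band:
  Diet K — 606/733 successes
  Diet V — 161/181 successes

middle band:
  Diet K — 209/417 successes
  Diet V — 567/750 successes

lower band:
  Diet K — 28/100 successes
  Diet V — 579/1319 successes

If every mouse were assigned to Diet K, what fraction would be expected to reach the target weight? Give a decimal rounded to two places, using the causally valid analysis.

0.67

Within every week-4 weight band level Diet V has the higher rate, yet pooled Diet K does — Simpson's reversal.
Week-4 weight band here is a post-treatment variable shaped by the diet; conditioning on it would introduce bias rather than remove it. The overall comparison is the causal one.
So P(outcome | do(Diet K)) is just the pooled rate for Diet K: 843/1250 = 0.674.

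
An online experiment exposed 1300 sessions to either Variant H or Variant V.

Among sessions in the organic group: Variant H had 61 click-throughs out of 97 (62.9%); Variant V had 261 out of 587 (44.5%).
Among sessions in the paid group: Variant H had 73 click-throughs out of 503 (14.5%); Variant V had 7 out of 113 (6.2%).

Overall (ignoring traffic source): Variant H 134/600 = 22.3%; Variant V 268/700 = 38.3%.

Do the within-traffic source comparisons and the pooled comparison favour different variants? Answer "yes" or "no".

Within each traffic source level (organic 62.9% vs 44.5%; paid 14.5% vs 6.2%), Variant H has the higher rate every time. Pooled: 22.3% vs 38.3% — Variant V has the higher rate overall. The two comparisons disagree.

yes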